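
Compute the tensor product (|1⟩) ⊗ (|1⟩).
|11⟩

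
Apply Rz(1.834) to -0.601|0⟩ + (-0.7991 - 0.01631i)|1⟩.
(-0.3655 + 0.4771i)|0⟩ + (-0.4731 - 0.6442i)|1⟩

Rz(1.834) = [[e^(−iθ/2), 0], [0, e^(iθ/2)]] with e^(±iθ/2) = cos(θ/2) ± i·sin(θ/2); θ = 1.834, cos(θ/2) ≈ 0.608204, sin(θ/2) ≈ 0.793781.
With a = amp(|0⟩) = -0.601 and b = amp(|1⟩) = (-0.7991 - 0.01631i):
new amp(|0⟩) = (0.608204 - 0.793781i)·a = (-0.3655 + 0.4771i)
new amp(|1⟩) = (0.608204 + 0.793781i)·b = (-0.4731 - 0.6442i)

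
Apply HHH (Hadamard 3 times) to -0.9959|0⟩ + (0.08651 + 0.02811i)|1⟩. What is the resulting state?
(-0.643 + 0.01988i)|0⟩ + (-0.7654 - 0.01988i)|1⟩

H² = I, so H^3 = H: a single Hadamard. With (a, b) = (-0.9959, (0.08651 + 0.02811i)), H gives ((a + b)/√2, (a − b)/√2) = ((-0.643 + 0.01988i), (-0.7654 - 0.01988i)).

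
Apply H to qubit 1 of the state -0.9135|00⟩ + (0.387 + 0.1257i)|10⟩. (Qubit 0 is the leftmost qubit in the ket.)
-0.6459|00⟩ - 0.6459|01⟩ + (0.2737 + 0.08888i)|10⟩ + (0.2737 + 0.08888i)|11⟩

H on qubit 1 mixes each pair of kets that differ only in qubit 1: amplitudes (a, b) of (|…0…⟩, |…1…⟩) become ((a + b)/√2, (a − b)/√2). Kets absent from the input have amplitude 0.
(|00⟩, |01⟩): (a, b) = (-0.9135, 0) → (-0.6459, -0.6459)
(|10⟩, |11⟩): (a, b) = ((0.387 + 0.1257i), 0) → ((0.2737 + 0.08888i), (0.2737 + 0.08888i))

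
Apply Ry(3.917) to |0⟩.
-0.3781|0⟩ + 0.9258|1⟩

Ry(3.917) = [[cos(θ/2), −sin(θ/2)], [sin(θ/2), cos(θ/2)]]; θ = 3.917, cos(θ/2) ≈ -0.378064, sin(θ/2) ≈ 0.92578.
With a = amp(|0⟩) = 1 and b = amp(|1⟩) = 0:
new amp(|0⟩) = (-0.378064)·a + (-0.92578)·b = -0.3781
new amp(|1⟩) = (0.92578)·a + (-0.378064)·b = 0.9258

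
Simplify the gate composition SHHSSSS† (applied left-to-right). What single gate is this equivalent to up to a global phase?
S†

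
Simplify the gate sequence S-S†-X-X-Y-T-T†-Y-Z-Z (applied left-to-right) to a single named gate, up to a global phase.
I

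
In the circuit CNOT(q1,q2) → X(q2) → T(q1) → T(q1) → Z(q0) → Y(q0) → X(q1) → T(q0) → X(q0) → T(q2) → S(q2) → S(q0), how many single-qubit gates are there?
11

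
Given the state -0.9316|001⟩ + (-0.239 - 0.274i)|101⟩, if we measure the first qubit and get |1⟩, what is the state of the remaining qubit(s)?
(-0.6573 - 0.7536i)|01⟩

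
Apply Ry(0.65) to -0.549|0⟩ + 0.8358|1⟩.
-0.7871|0⟩ + 0.6167|1⟩

Ry(0.65) = [[cos(θ/2), −sin(θ/2)], [sin(θ/2), cos(θ/2)]]; θ = 0.65, cos(θ/2) ≈ 0.947651, sin(θ/2) ≈ 0.319309.
With a = amp(|0⟩) = -0.549 and b = amp(|1⟩) = 0.8358:
new amp(|0⟩) = (0.947651)·a + (-0.319309)·b = -0.7871
new amp(|1⟩) = (0.319309)·a + (0.947651)·b = 0.6167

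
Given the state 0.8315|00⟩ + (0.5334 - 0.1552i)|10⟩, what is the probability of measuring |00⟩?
0.6914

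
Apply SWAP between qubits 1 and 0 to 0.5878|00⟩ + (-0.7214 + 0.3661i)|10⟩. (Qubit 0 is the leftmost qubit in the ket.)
0.5878|00⟩ + (-0.7214 + 0.3661i)|01⟩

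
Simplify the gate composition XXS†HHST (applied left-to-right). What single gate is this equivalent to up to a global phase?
T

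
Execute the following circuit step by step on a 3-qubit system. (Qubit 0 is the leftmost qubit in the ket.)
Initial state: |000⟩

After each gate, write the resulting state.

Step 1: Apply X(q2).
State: |001⟩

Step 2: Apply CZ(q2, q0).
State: |001⟩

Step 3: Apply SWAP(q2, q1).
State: |010⟩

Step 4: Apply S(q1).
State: i|010⟩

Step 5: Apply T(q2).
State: i|010⟩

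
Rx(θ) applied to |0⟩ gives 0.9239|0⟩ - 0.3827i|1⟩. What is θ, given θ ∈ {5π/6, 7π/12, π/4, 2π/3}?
π/4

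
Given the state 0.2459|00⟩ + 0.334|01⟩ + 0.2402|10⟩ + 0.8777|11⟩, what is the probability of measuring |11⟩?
0.7704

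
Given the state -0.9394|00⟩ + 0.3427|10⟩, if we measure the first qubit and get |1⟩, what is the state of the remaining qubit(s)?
|0⟩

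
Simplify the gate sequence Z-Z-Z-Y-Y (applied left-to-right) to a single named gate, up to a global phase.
Z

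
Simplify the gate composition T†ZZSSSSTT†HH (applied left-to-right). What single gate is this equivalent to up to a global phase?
T†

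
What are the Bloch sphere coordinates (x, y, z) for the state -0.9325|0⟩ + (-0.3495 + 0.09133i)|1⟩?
(0.6518, -0.1703, 0.7391)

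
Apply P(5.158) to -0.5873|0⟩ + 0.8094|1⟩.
-0.5873|0⟩ + (0.3489 - 0.7304i)|1⟩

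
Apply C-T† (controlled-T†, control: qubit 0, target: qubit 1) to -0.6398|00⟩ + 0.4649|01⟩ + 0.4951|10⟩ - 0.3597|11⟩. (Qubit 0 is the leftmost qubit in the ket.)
-0.6398|00⟩ + 0.4649|01⟩ + 0.4951|10⟩ + (-0.2543 + 0.2543i)|11⟩

C-T† leaves the control-|0⟩ kets |00⟩, |01⟩ unchanged and applies T† to qubit 1 on the control-|1⟩ pair (|10⟩, |11⟩).
T† = [[1, 0], [0, (1/√2 - (1/√2)i)]].
With a = amp(|10⟩) = 0.4951 and b = amp(|11⟩) = -0.3597:
new amp(|10⟩) = (1)·a = 0.4951
new amp(|11⟩) = (1/√2 - (1/√2)i)·b = (-0.2543 + 0.2543i)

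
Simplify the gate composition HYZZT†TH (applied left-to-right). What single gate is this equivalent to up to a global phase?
Y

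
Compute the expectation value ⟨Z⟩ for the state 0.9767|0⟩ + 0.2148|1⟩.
0.9078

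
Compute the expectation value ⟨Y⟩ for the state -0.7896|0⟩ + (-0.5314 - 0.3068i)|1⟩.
0.4845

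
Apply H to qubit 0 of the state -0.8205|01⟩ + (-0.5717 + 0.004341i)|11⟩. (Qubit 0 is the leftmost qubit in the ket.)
(-0.9844 + 0.00307i)|01⟩ + (-0.1759 - 0.00307i)|11⟩

H on qubit 0 mixes each pair of kets that differ only in qubit 0: amplitudes (a, b) of (|…0…⟩, |…1…⟩) become ((a + b)/√2, (a − b)/√2). Kets absent from the input have amplitude 0.
(|01⟩, |11⟩): (a, b) = (-0.8205, (-0.5717 + 0.004341i)) → ((-0.9844 + 0.00307i), (-0.1759 - 0.00307i))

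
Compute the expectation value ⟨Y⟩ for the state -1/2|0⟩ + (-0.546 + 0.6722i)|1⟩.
-0.6722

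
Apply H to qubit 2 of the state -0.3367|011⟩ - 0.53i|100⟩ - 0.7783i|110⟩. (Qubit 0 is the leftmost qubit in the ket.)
-0.2381|010⟩ + 0.2381|011⟩ - 0.3748i|100⟩ - 0.3748i|101⟩ - 0.5503i|110⟩ - 0.5503i|111⟩

H on qubit 2 mixes each pair of kets that differ only in qubit 2: amplitudes (a, b) of (|…0…⟩, |…1…⟩) become ((a + b)/√2, (a − b)/√2). Kets absent from the input have amplitude 0.
(|010⟩, |011⟩): (a, b) = (0, -0.3367) → (-0.2381, 0.2381)
(|100⟩, |101⟩): (a, b) = (-0.53i, 0) → (-0.3748i, -0.3748i)
(|110⟩, |111⟩): (a, b) = (-0.7783i, 0) → (-0.5503i, -0.5503i)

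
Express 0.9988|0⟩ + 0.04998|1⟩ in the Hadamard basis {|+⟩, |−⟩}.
0.7416|+⟩ + 0.6709|−⟩

With |ψ⟩ = α|0⟩ + β|1⟩, the Hadamard-basis coefficients are ⟨+|ψ⟩ = (α + β)/√2 and ⟨−|ψ⟩ = (α − β)/√2.
Here α = 0.9988, β = 0.04998: (α + β)/√2 = 0.7416, (α − β)/√2 = 0.6709.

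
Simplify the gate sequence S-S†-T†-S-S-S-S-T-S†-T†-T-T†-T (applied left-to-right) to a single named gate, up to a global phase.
S†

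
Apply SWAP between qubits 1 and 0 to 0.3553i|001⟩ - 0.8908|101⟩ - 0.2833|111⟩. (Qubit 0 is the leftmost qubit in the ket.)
0.3553i|001⟩ - 0.8908|011⟩ - 0.2833|111⟩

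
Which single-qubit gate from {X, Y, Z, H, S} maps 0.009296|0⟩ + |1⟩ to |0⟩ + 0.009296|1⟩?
X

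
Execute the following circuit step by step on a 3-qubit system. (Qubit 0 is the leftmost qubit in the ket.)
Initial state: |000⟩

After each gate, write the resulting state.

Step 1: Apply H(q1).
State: 1/√2|000⟩ + 1/√2|010⟩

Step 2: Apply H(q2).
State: 1/2|000⟩ + 1/2|001⟩ + 1/2|010⟩ + 1/2|011⟩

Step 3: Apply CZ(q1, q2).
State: 1/2|000⟩ + 1/2|001⟩ + 1/2|010⟩ - 1/2|011⟩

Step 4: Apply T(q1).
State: 1/2|000⟩ + 1/2|001⟩ + (1/√8 + (1/√8)i)|010⟩ + (-1/√8 - (1/√8)i)|011⟩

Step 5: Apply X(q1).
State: (1/√8 + (1/√8)i)|000⟩ + (-1/√8 - (1/√8)i)|001⟩ + 1/2|010⟩ + 1/2|011⟩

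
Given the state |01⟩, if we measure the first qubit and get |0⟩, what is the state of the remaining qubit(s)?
|1⟩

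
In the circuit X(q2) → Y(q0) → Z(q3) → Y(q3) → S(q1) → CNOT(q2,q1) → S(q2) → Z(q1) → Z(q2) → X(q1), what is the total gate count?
10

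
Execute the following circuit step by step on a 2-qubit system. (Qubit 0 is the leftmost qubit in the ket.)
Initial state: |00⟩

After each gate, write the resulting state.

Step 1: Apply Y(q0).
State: i|10⟩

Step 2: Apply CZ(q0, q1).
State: i|10⟩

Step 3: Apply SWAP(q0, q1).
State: i|01⟩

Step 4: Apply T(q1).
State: (-1/√2 + (1/√2)i)|01⟩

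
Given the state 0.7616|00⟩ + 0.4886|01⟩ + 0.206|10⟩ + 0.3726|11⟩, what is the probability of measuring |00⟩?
0.58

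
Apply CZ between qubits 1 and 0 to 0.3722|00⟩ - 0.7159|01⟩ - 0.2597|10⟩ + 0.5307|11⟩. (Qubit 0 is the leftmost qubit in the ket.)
0.3722|00⟩ - 0.7159|01⟩ - 0.2597|10⟩ - 0.5307|11⟩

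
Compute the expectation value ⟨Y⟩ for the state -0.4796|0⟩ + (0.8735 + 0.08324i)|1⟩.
-0.07984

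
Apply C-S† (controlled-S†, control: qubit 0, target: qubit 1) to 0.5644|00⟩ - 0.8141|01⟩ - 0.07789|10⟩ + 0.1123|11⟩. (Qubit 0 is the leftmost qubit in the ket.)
0.5644|00⟩ - 0.8141|01⟩ - 0.07789|10⟩ - 0.1123i|11⟩

C-S† leaves the control-|0⟩ kets |00⟩, |01⟩ unchanged and applies S† to qubit 1 on the control-|1⟩ pair (|10⟩, |11⟩).
S† = [[1, 0], [0, -i]].
With a = amp(|10⟩) = -0.07789 and b = amp(|11⟩) = 0.1123:
new amp(|10⟩) = (1)·a = -0.07789
new amp(|11⟩) = (-i)·b = -0.1123i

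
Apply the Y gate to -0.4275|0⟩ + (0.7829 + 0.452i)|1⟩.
(0.452 - 0.7829i)|0⟩ - 0.4275i|1⟩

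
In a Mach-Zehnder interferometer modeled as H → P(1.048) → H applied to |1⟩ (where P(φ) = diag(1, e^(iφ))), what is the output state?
(0.2503 - 0.4332i)|0⟩ + (0.7497 + 0.4332i)|1⟩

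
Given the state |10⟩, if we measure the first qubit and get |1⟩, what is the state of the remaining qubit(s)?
|0⟩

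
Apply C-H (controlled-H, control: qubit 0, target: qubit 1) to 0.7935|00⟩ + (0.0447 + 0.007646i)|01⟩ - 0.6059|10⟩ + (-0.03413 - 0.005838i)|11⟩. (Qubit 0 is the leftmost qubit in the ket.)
0.7935|00⟩ + (0.0447 + 0.007646i)|01⟩ + (-0.4526 - 0.004128i)|10⟩ + (-0.4043 + 0.004128i)|11⟩

C-H leaves the control-|0⟩ kets |00⟩, |01⟩ unchanged and applies H to qubit 1 on the control-|1⟩ pair (|10⟩, |11⟩).
H = [[1/√2, 1/√2], [1/√2, -1/√2]].
With a = amp(|10⟩) = -0.6059 and b = amp(|11⟩) = (-0.03413 - 0.005838i):
new amp(|10⟩) = (1/√2)·a + (1/√2)·b = (-0.4526 - 0.004128i)
new amp(|11⟩) = (1/√2)·a + (-1/√2)·b = (-0.4043 + 0.004128i)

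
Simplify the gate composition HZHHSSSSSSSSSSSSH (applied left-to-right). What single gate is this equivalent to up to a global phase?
X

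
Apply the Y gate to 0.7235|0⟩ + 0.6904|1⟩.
-0.6904i|0⟩ + 0.7235i|1⟩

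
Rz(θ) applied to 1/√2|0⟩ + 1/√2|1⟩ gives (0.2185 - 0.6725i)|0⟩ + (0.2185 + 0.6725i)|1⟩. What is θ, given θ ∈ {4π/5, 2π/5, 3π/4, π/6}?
4π/5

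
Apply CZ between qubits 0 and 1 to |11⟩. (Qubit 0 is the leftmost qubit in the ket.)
-|11⟩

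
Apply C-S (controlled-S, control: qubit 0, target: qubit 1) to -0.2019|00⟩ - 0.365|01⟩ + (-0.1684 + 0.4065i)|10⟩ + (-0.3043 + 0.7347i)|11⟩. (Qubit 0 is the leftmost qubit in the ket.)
-0.2019|00⟩ - 0.365|01⟩ + (-0.1684 + 0.4065i)|10⟩ + (-0.7347 - 0.3043i)|11⟩

C-S leaves the control-|0⟩ kets |00⟩, |01⟩ unchanged and applies S to qubit 1 on the control-|1⟩ pair (|10⟩, |11⟩).
S = [[1, 0], [0, i]].
With a = amp(|10⟩) = (-0.1684 + 0.4065i) and b = amp(|11⟩) = (-0.3043 + 0.7347i):
new amp(|10⟩) = (1)·a = (-0.1684 + 0.4065i)
new amp(|11⟩) = (i)·b = (-0.7347 - 0.3043i)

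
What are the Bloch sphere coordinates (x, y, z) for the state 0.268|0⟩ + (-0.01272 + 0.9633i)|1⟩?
(-0.006818, 0.5163, -0.8563)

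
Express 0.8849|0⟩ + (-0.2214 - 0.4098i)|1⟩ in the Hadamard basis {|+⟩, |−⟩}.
(0.4692 - 0.2898i)|+⟩ + (0.7823 + 0.2898i)|−⟩

With |ψ⟩ = α|0⟩ + β|1⟩, the Hadamard-basis coefficients are ⟨+|ψ⟩ = (α + β)/√2 and ⟨−|ψ⟩ = (α − β)/√2.
Here α = 0.8849, β = (-0.2214 - 0.4098i): (α + β)/√2 = (0.4692 - 0.2898i), (α − β)/√2 = (0.7823 + 0.2898i).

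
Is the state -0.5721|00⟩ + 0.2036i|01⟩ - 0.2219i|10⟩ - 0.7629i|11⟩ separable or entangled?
Entangled

Writing the state as a|00⟩ + b|01⟩ + c|10⟩ + d|11⟩, it is a product state iff ad − bc = 0.
Here (a, b, c, d) = (-0.5721, 0.2036i, -0.2219i, -0.7629i): ad − bc = (-0.5721)(-0.7629i) − (0.2036i)(-0.2219i) = (-0.04518 + 0.4365i) ≠ 0, so the state is entangled.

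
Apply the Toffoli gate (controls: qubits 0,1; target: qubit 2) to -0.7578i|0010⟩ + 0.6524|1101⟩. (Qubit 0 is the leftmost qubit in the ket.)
-0.7578i|0010⟩ + 0.6524|1111⟩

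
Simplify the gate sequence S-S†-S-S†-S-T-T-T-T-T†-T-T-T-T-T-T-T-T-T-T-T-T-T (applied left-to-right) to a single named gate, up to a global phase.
S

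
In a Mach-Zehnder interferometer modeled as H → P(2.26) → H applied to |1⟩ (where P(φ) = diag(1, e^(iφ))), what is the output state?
(0.818 - 0.3859i)|0⟩ + (0.182 + 0.3859i)|1⟩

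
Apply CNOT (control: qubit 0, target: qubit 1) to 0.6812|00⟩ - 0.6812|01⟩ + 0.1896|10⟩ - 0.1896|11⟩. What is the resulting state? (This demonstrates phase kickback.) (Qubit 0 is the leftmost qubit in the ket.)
0.6812|00⟩ - 0.6812|01⟩ - 0.1896|10⟩ + 0.1896|11⟩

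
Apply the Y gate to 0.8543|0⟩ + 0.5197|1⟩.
-0.5197i|0⟩ + 0.8543i|1⟩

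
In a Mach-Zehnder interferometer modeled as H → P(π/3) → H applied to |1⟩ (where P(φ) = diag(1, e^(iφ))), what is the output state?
(0.25 - 0.433i)|0⟩ + (0.75 + 0.433i)|1⟩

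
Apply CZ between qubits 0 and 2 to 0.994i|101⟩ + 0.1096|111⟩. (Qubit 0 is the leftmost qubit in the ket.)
-0.994i|101⟩ - 0.1096|111⟩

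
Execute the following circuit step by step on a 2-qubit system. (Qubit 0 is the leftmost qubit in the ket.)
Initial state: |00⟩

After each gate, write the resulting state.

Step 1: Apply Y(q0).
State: i|10⟩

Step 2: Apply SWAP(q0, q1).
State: i|01⟩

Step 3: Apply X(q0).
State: i|11⟩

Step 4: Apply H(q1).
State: (1/√2)i|10⟩ - (1/√2)i|11⟩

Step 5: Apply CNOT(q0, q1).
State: -(1/√2)i|10⟩ + (1/√2)i|11⟩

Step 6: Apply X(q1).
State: (1/√2)i|10⟩ - (1/√2)i|11⟩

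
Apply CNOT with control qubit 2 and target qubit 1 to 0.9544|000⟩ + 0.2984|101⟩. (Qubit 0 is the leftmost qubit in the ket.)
0.9544|000⟩ + 0.2984|111⟩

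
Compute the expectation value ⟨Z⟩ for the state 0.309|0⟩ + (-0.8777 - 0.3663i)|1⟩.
-0.8091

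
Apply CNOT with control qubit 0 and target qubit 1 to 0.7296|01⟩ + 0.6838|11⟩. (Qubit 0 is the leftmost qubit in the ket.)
0.7296|01⟩ + 0.6838|10⟩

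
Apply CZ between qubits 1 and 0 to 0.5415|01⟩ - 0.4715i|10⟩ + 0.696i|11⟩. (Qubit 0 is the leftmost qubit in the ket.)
0.5415|01⟩ - 0.4715i|10⟩ - 0.696i|11⟩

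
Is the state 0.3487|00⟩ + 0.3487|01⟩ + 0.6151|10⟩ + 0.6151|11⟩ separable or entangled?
Separable

Writing the state as a|00⟩ + b|01⟩ + c|10⟩ + d|11⟩, it is a product state iff ad − bc = 0.
Here (a, b, c, d) = (0.3487, 0.3487, 0.6151, 0.6151): ad − bc = (0.3487)(0.6151) − (0.3487)(0.6151) = 0, so the state is separable.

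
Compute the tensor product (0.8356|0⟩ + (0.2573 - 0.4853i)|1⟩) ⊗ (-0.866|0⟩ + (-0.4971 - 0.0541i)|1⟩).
-0.7236|00⟩ + (-0.4154 - 0.04521i)|01⟩ + (-0.2228 + 0.4203i)|10⟩ + (-0.1542 + 0.2273i)|11⟩

amp(|b₁b₂…⟩) = product of the factor amplitudes for bits b₁, b₂, …; only kets whose every factor amplitude is nonzero survive.
|00⟩: (0.8356)(-0.866) = -0.7236
|01⟩: (0.8356)(-0.4971 - 0.0541i) = (-0.4154 - 0.04521i)
|10⟩: (0.2573 - 0.4853i)(-0.866) = (-0.2228 + 0.4203i)
|11⟩: (0.2573 - 0.4853i)(-0.4971 - 0.0541i) = (-0.1542 + 0.2273i)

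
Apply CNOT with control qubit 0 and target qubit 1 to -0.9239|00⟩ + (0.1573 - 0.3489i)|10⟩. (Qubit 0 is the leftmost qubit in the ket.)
-0.9239|00⟩ + (0.1573 - 0.3489i)|11⟩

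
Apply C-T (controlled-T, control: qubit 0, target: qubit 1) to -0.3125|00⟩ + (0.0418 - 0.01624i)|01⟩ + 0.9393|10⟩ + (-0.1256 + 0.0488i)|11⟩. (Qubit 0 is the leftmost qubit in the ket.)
-0.3125|00⟩ + (0.0418 - 0.01624i)|01⟩ + 0.9393|10⟩ + (-0.1233 - 0.05431i)|11⟩

C-T leaves the control-|0⟩ kets |00⟩, |01⟩ unchanged and applies T to qubit 1 on the control-|1⟩ pair (|10⟩, |11⟩).
T = [[1, 0], [0, (1/√2 + (1/√2)i)]].
With a = amp(|10⟩) = 0.9393 and b = amp(|11⟩) = (-0.1256 + 0.0488i):
new amp(|10⟩) = (1)·a = 0.9393
new amp(|11⟩) = (1/√2 + (1/√2)i)·b = (-0.1233 - 0.05431i)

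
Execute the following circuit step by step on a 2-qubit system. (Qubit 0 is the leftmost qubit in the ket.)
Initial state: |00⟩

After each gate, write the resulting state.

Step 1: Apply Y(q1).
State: i|01⟩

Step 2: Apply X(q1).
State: i|00⟩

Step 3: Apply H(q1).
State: (1/√2)i|00⟩ + (1/√2)i|01⟩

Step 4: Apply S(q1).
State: (1/√2)i|00⟩ - 1/√2|01⟩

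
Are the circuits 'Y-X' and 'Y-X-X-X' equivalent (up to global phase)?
Yes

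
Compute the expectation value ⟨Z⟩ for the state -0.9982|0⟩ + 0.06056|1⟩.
0.9927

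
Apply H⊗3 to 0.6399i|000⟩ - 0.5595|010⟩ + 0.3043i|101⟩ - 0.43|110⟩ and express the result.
(-0.3498 + 0.3338i)|000⟩ + (-0.3498 + 0.1187i)|001⟩ + (0.3498 + 0.3338i)|010⟩ + (0.3498 + 0.1187i)|011⟩ + (-0.04579 + 0.1187i)|100⟩ + (-0.04579 + 0.3338i)|101⟩ + (0.04579 + 0.1187i)|110⟩ + (0.04579 + 0.3338i)|111⟩

H⊗3 gives amp(|y⟩) = (1/2√2) Σ_x (−1)^(x·y) amp(|x⟩), where x·y is the number of positions in which both x and y have a 1.
|000⟩: (0.6399i - 0.5595 + 0.3043i - 0.43)/(2√2) = (-0.3498 + 0.3338i)
|001⟩: (0.6399i - 0.5595 - 0.3043i - 0.43)/(2√2) = (-0.3498 + 0.1187i)
|010⟩: (0.6399i + 0.5595 + 0.3043i + 0.43)/(2√2) = (0.3498 + 0.3338i)
|011⟩: (0.6399i + 0.5595 - 0.3043i + 0.43)/(2√2) = (0.3498 + 0.1187i)
|100⟩: (0.6399i - 0.5595 - 0.3043i + 0.43)/(2√2) = (-0.04579 + 0.1187i)
|101⟩: (0.6399i - 0.5595 + 0.3043i + 0.43)/(2√2) = (-0.04579 + 0.3338i)
|110⟩: (0.6399i + 0.5595 - 0.3043i - 0.43)/(2√2) = (0.04579 + 0.1187i)
|111⟩: (0.6399i + 0.5595 + 0.3043i - 0.43)/(2√2) = (0.04579 + 0.3338i)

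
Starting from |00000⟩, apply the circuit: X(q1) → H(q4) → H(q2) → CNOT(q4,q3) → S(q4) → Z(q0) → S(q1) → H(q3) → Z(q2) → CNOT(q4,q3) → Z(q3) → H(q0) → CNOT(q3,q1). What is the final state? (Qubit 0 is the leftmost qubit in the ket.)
-0.25i|00010⟩ + 0.25|00011⟩ + 0.25i|00110⟩ - 0.25|00111⟩ + 0.25i|01000⟩ + 0.25|01001⟩ - 0.25i|01100⟩ - 0.25|01101⟩ - 0.25i|10010⟩ + 0.25|10011⟩ + 0.25i|10110⟩ - 0.25|10111⟩ + 0.25i|11000⟩ + 0.25|11001⟩ - 0.25i|11100⟩ - 0.25|11101⟩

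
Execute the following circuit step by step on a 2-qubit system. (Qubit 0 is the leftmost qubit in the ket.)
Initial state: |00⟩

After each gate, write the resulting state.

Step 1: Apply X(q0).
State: |10⟩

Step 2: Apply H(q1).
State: 1/√2|10⟩ + 1/√2|11⟩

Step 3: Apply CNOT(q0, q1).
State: 1/√2|10⟩ + 1/√2|11⟩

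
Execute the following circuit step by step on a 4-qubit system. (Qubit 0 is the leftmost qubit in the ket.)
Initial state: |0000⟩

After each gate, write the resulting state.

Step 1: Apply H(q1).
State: 1/√2|0000⟩ + 1/√2|0100⟩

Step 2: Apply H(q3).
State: 1/2|0000⟩ + 1/2|0001⟩ + 1/2|0100⟩ + 1/2|0101⟩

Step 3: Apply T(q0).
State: 1/2|0000⟩ + 1/2|0001⟩ + 1/2|0100⟩ + 1/2|0101⟩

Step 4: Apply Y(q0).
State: (1/2)i|1000⟩ + (1/2)i|1001⟩ + (1/2)i|1100⟩ + (1/2)i|1101⟩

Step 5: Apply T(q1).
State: (1/2)i|1000⟩ + (1/2)i|1001⟩ + (-1/√8 + (1/√8)i)|1100⟩ + (-1/√8 + (1/√8)i)|1101⟩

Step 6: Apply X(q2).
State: (1/2)i|1010⟩ + (1/2)i|1011⟩ + (-1/√8 + (1/√8)i)|1110⟩ + (-1/√8 + (1/√8)i)|1111⟩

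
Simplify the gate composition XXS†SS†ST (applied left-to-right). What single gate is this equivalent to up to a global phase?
T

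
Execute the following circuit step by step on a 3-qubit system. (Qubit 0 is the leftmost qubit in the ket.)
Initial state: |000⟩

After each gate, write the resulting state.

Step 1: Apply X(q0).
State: |100⟩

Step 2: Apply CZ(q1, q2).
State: |100⟩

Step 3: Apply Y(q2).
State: i|101⟩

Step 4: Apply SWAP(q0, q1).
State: i|011⟩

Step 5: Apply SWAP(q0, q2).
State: i|110⟩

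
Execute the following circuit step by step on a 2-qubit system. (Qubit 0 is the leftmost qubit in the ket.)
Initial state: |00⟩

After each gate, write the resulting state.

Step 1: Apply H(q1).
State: 1/√2|00⟩ + 1/√2|01⟩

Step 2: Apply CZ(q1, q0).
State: 1/√2|00⟩ + 1/√2|01⟩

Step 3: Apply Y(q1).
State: -(1/√2)i|00⟩ + (1/√2)i|01⟩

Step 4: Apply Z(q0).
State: -(1/√2)i|00⟩ + (1/√2)i|01⟩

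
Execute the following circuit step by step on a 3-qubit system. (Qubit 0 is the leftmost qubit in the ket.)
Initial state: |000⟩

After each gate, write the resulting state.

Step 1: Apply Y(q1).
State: i|010⟩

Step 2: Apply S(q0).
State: i|010⟩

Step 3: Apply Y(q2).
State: -|011⟩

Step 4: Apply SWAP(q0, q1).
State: -|101⟩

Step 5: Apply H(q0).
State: -1/√2|001⟩ + 1/√2|101⟩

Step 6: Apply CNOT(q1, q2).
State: -1/√2|001⟩ + 1/√2|101⟩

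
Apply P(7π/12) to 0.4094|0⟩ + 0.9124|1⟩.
0.4094|0⟩ + (-0.2361 + 0.8813i)|1⟩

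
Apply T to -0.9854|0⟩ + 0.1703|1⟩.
-0.9854|0⟩ + (0.1204 + 0.1204i)|1⟩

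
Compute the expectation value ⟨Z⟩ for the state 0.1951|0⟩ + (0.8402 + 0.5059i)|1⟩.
-0.9238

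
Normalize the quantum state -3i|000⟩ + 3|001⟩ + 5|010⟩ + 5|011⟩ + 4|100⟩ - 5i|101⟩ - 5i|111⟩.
-0.2592i|000⟩ + 0.2592|001⟩ + 0.4319|010⟩ + 0.4319|011⟩ + 0.3455|100⟩ - 0.4319i|101⟩ - 0.4319i|111⟩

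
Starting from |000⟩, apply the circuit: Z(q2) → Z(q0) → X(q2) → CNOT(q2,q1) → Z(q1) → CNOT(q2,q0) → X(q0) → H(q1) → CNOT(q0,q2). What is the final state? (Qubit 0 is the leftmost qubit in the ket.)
-1/√2|001⟩ + 1/√2|011⟩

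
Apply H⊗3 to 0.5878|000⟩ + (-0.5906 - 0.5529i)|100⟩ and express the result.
(-0.0009899 - 0.1955i)|000⟩ + (-0.0009899 - 0.1955i)|001⟩ + (-0.0009899 - 0.1955i)|010⟩ + (-0.0009899 - 0.1955i)|011⟩ + (0.4166 + 0.1955i)|100⟩ + (0.4166 + 0.1955i)|101⟩ + (0.4166 + 0.1955i)|110⟩ + (0.4166 + 0.1955i)|111⟩

H⊗3 gives amp(|y⟩) = (1/2√2) Σ_x (−1)^(x·y) amp(|x⟩), where x·y is the number of positions in which both x and y have a 1.
|000⟩: (0.5878 + (-0.5906 - 0.5529i))/(2√2) = (-0.0009899 - 0.1955i)
|001⟩: (0.5878 + (-0.5906 - 0.5529i))/(2√2) = (-0.0009899 - 0.1955i)
|010⟩: (0.5878 + (-0.5906 - 0.5529i))/(2√2) = (-0.0009899 - 0.1955i)
|011⟩: (0.5878 + (-0.5906 - 0.5529i))/(2√2) = (-0.0009899 - 0.1955i)
|100⟩: (0.5878 - (-0.5906 - 0.5529i))/(2√2) = (0.4166 + 0.1955i)
|101⟩: (0.5878 - (-0.5906 - 0.5529i))/(2√2) = (0.4166 + 0.1955i)
|110⟩: (0.5878 - (-0.5906 - 0.5529i))/(2√2) = (0.4166 + 0.1955i)
|111⟩: (0.5878 - (-0.5906 - 0.5529i))/(2√2) = (0.4166 + 0.1955i)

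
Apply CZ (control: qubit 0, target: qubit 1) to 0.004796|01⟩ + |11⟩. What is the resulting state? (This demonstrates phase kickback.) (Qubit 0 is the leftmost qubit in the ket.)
0.004796|01⟩ - |11⟩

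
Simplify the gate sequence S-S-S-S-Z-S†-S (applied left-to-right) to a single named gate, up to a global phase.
Z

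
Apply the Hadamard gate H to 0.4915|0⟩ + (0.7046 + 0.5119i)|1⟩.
(0.8458 + 0.362i)|0⟩ + (-0.1507 - 0.362i)|1⟩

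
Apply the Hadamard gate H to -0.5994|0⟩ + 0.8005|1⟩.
0.1422|0⟩ - 0.9899|1⟩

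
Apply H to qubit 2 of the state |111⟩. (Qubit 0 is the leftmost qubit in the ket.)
1/√2|110⟩ - 1/√2|111⟩

H on qubit 2 mixes each pair of kets that differ only in qubit 2: amplitudes (a, b) of (|…0…⟩, |…1…⟩) become ((a + b)/√2, (a − b)/√2). Kets absent from the input have amplitude 0.
(|110⟩, |111⟩): (a, b) = (0, 1) → (1/√2, -1/√2)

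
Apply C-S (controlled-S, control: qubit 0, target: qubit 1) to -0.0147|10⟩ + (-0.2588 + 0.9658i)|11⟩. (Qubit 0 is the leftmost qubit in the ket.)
-0.0147|10⟩ + (-0.9658 - 0.2588i)|11⟩

C-S leaves the control-|0⟩ kets |00⟩, |01⟩ unchanged and applies S to qubit 1 on the control-|1⟩ pair (|10⟩, |11⟩).
S = [[1, 0], [0, i]].
With a = amp(|10⟩) = -0.0147 and b = amp(|11⟩) = (-0.2588 + 0.9658i):
new amp(|10⟩) = (1)·a = -0.0147
new amp(|11⟩) = (i)·b = (-0.9658 - 0.2588i)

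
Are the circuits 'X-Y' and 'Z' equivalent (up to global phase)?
Yes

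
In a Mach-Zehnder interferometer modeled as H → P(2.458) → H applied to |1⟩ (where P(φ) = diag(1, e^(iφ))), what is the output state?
(0.8877 - 0.3158i)|0⟩ + (0.1123 + 0.3158i)|1⟩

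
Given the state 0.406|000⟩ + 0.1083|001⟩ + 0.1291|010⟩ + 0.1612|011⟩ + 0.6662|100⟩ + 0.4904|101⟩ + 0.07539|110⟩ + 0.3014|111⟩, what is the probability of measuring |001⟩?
0.01173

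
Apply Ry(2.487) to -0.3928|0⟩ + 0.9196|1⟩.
-0.9971|0⟩ - 0.07631|1⟩

Ry(2.487) = [[cos(θ/2), −sin(θ/2)], [sin(θ/2), cos(θ/2)]]; θ = 2.487, cos(θ/2) ≈ 0.321484, sin(θ/2) ≈ 0.946915.
With a = amp(|0⟩) = -0.3928 and b = amp(|1⟩) = 0.9196:
new amp(|0⟩) = (0.321484)·a + (-0.946915)·b = -0.9971
new amp(|1⟩) = (0.946915)·a + (0.321484)·b = -0.07631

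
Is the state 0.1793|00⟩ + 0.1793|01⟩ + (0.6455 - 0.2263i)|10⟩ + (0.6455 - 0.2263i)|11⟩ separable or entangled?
Separable

Writing the state as a|00⟩ + b|01⟩ + c|10⟩ + d|11⟩, it is a product state iff ad − bc = 0.
Here (a, b, c, d) = (0.1793, 0.1793, (0.6455 - 0.2263i), (0.6455 - 0.2263i)): ad − bc = (0.1793)(0.6455 - 0.2263i) − (0.1793)(0.6455 - 0.2263i) = 0, so the state is separable.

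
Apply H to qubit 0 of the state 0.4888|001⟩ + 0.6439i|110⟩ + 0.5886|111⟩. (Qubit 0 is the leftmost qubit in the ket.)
0.3456|001⟩ + 0.4553i|010⟩ + 0.4162|011⟩ + 0.3456|101⟩ - 0.4553i|110⟩ - 0.4162|111⟩

H on qubit 0 mixes each pair of kets that differ only in qubit 0: amplitudes (a, b) of (|…0…⟩, |…1…⟩) become ((a + b)/√2, (a − b)/√2). Kets absent from the input have amplitude 0.
(|001⟩, |101⟩): (a, b) = (0.4888, 0) → (0.3456, 0.3456)
(|010⟩, |110⟩): (a, b) = (0, 0.6439i) → (0.4553i, -0.4553i)
(|011⟩, |111⟩): (a, b) = (0, 0.5886) → (0.4162, -0.4162)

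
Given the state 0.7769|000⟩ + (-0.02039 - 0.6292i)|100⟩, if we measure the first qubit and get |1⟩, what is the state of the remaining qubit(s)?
(-0.03239 - 0.9995i)|00⟩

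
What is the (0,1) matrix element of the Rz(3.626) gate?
0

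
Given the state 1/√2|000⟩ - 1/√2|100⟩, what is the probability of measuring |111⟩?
0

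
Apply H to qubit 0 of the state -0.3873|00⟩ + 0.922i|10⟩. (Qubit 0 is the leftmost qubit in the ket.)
(-0.2739 + 0.652i)|00⟩ + (-0.2739 - 0.652i)|10⟩

H on qubit 0 mixes each pair of kets that differ only in qubit 0: amplitudes (a, b) of (|…0…⟩, |…1…⟩) become ((a + b)/√2, (a − b)/√2). Kets absent from the input have amplitude 0.
(|00⟩, |10⟩): (a, b) = (-0.3873, 0.922i) → ((-0.2739 + 0.652i), (-0.2739 - 0.652i))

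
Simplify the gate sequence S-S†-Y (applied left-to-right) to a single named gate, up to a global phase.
Y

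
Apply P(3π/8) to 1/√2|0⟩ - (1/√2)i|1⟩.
1/√2|0⟩ + (0.6533 - 0.2706i)|1⟩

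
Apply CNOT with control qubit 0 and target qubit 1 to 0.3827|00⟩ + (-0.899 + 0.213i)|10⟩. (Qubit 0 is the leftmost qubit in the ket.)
0.3827|00⟩ + (-0.899 + 0.213i)|11⟩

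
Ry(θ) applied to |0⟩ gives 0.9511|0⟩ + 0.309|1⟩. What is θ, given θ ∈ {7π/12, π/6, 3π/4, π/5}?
π/5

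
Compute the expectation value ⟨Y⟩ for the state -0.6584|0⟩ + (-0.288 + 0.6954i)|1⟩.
-0.9157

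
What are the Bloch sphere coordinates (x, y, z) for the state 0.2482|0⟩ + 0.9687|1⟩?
(0.4809, 0, -0.8768)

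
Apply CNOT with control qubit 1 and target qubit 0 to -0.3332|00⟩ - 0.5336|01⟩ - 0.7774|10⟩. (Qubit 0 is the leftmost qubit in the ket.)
-0.3332|00⟩ - 0.7774|10⟩ - 0.5336|11⟩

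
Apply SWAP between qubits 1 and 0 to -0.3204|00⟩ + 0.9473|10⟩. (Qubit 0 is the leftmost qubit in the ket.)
-0.3204|00⟩ + 0.9473|01⟩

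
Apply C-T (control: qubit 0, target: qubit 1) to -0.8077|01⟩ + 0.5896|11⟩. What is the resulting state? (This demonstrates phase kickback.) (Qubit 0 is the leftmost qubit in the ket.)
-0.8077|01⟩ + (0.4169 + 0.4169i)|11⟩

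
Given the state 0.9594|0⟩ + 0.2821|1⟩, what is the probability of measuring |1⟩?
0.07958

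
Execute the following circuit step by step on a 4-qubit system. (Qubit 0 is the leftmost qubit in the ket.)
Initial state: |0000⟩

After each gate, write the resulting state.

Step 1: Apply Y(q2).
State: i|0010⟩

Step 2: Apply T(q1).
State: i|0010⟩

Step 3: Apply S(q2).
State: -|0010⟩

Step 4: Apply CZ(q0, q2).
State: -|0010⟩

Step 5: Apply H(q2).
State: -1/√2|0000⟩ + 1/√2|0010⟩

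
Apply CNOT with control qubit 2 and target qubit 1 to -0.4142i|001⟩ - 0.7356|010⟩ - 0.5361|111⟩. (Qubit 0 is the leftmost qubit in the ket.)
-0.7356|010⟩ - 0.4142i|011⟩ - 0.5361|101⟩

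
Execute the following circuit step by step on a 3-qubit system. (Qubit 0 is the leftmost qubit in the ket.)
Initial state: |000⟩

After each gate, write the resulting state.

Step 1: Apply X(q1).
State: |010⟩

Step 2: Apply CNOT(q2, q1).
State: |010⟩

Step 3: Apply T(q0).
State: |010⟩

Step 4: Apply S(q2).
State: |010⟩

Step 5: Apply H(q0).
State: 1/√2|010⟩ + 1/√2|110⟩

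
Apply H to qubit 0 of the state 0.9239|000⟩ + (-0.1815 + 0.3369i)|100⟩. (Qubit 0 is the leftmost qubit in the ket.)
(0.525 + 0.2382i)|000⟩ + (0.7816 - 0.2382i)|100⟩

H on qubit 0 mixes each pair of kets that differ only in qubit 0: amplitudes (a, b) of (|…0…⟩, |…1…⟩) become ((a + b)/√2, (a − b)/√2). Kets absent from the input have amplitude 0.
(|000⟩, |100⟩): (a, b) = (0.9239, (-0.1815 + 0.3369i)) → ((0.525 + 0.2382i), (0.7816 - 0.2382i))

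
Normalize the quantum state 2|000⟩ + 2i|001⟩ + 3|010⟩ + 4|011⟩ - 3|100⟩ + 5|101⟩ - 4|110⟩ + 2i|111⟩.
0.2144|000⟩ + 0.2144i|001⟩ + 0.3216|010⟩ + 0.4288|011⟩ - 0.3216|100⟩ + 0.5361|101⟩ - 0.4288|110⟩ + 0.2144i|111⟩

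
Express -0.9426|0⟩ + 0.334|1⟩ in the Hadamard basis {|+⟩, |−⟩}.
-0.4303|+⟩ - 0.9027|−⟩

With |ψ⟩ = α|0⟩ + β|1⟩, the Hadamard-basis coefficients are ⟨+|ψ⟩ = (α + β)/√2 and ⟨−|ψ⟩ = (α − β)/√2.
Here α = -0.9426, β = 0.334: (α + β)/√2 = -0.4303, (α − β)/√2 = -0.9027.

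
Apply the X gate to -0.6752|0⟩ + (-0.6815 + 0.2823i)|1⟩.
(-0.6815 + 0.2823i)|0⟩ - 0.6752|1⟩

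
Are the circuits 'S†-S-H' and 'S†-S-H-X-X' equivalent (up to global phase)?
Yes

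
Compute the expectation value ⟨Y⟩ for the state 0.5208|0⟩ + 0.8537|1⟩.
0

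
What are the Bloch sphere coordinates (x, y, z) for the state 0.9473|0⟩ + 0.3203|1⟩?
(0.6068, 0, 0.7948)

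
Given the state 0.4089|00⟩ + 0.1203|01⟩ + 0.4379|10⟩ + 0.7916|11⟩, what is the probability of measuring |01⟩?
0.01447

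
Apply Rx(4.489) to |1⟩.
-0.7815i|0⟩ - 0.6239|1⟩

Rx(4.489) = [[cos(θ/2), −i·sin(θ/2)], [−i·sin(θ/2), cos(θ/2)]]; θ = 4.489, cos(θ/2) ≈ -0.623885, sin(θ/2) ≈ 0.781516.
With a = amp(|0⟩) = 0 and b = amp(|1⟩) = 1:
new amp(|0⟩) = (-0.623885)·a + (-0.781516i)·b = -0.7815i
new amp(|1⟩) = (-0.781516i)·a + (-0.623885)·b = -0.6239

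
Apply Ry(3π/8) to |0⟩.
0.8315|0⟩ + 0.5556|1⟩

Ry(3π/8) = [[cos(θ/2), −sin(θ/2)], [sin(θ/2), cos(θ/2)]]; θ = 3π/8, cos(θ/2) ≈ 0.83147, sin(θ/2) ≈ 0.55557.
With a = amp(|0⟩) = 1 and b = amp(|1⟩) = 0:
new amp(|0⟩) = (0.83147)·a + (-0.55557)·b = 0.8315
new amp(|1⟩) = (0.55557)·a + (0.83147)·b = 0.5556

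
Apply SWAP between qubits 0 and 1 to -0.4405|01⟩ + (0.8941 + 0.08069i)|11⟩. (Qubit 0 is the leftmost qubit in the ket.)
-0.4405|10⟩ + (0.8941 + 0.08069i)|11⟩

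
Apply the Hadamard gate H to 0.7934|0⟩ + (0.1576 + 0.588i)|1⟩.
(0.6725 + 0.4158i)|0⟩ + (0.4496 - 0.4158i)|1⟩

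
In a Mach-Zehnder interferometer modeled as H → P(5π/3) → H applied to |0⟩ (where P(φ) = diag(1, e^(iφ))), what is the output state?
(0.75 - 0.433i)|0⟩ + (0.25 + 0.433i)|1⟩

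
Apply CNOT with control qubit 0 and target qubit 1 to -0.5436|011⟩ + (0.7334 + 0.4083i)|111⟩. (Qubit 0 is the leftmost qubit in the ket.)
-0.5436|011⟩ + (0.7334 + 0.4083i)|101⟩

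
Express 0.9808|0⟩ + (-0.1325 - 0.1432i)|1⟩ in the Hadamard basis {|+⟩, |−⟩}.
(0.5998 - 0.1013i)|+⟩ + (0.7872 + 0.1013i)|−⟩

With |ψ⟩ = α|0⟩ + β|1⟩, the Hadamard-basis coefficients are ⟨+|ψ⟩ = (α + β)/√2 and ⟨−|ψ⟩ = (α − β)/√2.
Here α = 0.9808, β = (-0.1325 - 0.1432i): (α + β)/√2 = (0.5998 - 0.1013i), (α − β)/√2 = (0.7872 + 0.1013i).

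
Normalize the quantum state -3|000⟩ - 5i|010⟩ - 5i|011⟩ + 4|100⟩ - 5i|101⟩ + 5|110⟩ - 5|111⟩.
-0.2449|000⟩ - (1/√6)i|010⟩ - (1/√6)i|011⟩ + 0.3266|100⟩ - (1/√6)i|101⟩ + 1/√6|110⟩ - 1/√6|111⟩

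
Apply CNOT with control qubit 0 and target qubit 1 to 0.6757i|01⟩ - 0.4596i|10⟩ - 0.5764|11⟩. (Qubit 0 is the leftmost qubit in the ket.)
0.6757i|01⟩ - 0.5764|10⟩ - 0.4596i|11⟩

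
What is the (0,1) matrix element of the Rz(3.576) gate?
0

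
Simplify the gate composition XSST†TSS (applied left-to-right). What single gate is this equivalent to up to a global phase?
X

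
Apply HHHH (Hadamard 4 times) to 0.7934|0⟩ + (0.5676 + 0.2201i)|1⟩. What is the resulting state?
0.7934|0⟩ + (0.5676 + 0.2201i)|1⟩

H² = I, so an even number of Hadamards cancels: H^4 = I and the state is unchanged.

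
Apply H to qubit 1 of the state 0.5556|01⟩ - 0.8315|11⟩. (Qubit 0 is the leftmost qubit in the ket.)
0.3929|00⟩ - 0.3929|01⟩ - 0.588|10⟩ + 0.588|11⟩

H on qubit 1 mixes each pair of kets that differ only in qubit 1: amplitudes (a, b) of (|…0…⟩, |…1…⟩) become ((a + b)/√2, (a − b)/√2). Kets absent from the input have amplitude 0.
(|00⟩, |01⟩): (a, b) = (0, 0.5556) → (0.3929, -0.3929)
(|10⟩, |11⟩): (a, b) = (0, -0.8315) → (-0.588, 0.588)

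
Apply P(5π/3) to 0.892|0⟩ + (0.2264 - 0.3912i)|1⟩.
0.892|0⟩ + (-0.2256 - 0.3917i)|1⟩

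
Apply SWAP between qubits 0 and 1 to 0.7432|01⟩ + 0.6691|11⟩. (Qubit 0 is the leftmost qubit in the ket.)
0.7432|10⟩ + 0.6691|11⟩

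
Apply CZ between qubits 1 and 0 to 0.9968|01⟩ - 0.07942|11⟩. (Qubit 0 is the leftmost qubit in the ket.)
0.9968|01⟩ + 0.07942|11⟩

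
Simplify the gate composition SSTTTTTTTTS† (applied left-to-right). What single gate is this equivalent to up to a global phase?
S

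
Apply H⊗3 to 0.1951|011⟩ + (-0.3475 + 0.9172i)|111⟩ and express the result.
(-0.05388 + 0.3243i)|000⟩ + (0.05388 - 0.3243i)|001⟩ + (0.05388 - 0.3243i)|010⟩ + (-0.05388 + 0.3243i)|011⟩ + (0.1918 - 0.3243i)|100⟩ + (-0.1918 + 0.3243i)|101⟩ + (-0.1918 + 0.3243i)|110⟩ + (0.1918 - 0.3243i)|111⟩

H⊗3 gives amp(|y⟩) = (1/2√2) Σ_x (−1)^(x·y) amp(|x⟩), where x·y is the number of positions in which both x and y have a 1.
|000⟩: (0.1951 + (-0.3475 + 0.9172i))/(2√2) = (-0.05388 + 0.3243i)
|001⟩: (-0.1951 - (-0.3475 + 0.9172i))/(2√2) = (0.05388 - 0.3243i)
|010⟩: (-0.1951 - (-0.3475 + 0.9172i))/(2√2) = (0.05388 - 0.3243i)
|011⟩: (0.1951 + (-0.3475 + 0.9172i))/(2√2) = (-0.05388 + 0.3243i)
|100⟩: (0.1951 - (-0.3475 + 0.9172i))/(2√2) = (0.1918 - 0.3243i)
|101⟩: (-0.1951 + (-0.3475 + 0.9172i))/(2√2) = (-0.1918 + 0.3243i)
|110⟩: (-0.1951 + (-0.3475 + 0.9172i))/(2√2) = (-0.1918 + 0.3243i)
|111⟩: (0.1951 - (-0.3475 + 0.9172i))/(2√2) = (0.1918 - 0.3243i)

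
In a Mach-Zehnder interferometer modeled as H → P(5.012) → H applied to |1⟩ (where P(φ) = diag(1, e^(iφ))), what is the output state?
(0.3524 + 0.4777i)|0⟩ + (0.6476 - 0.4777i)|1⟩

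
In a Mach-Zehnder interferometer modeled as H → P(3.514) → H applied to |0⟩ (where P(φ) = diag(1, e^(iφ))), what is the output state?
(0.03427 - 0.1819i)|0⟩ + (0.9657 + 0.1819i)|1⟩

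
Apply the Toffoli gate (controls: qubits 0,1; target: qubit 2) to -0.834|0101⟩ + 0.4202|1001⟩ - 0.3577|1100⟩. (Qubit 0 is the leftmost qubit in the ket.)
-0.834|0101⟩ + 0.4202|1001⟩ - 0.3577|1110⟩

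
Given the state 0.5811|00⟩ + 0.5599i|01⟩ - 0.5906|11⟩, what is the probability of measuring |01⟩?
0.3135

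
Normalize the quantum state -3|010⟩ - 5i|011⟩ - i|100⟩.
-0.5071|010⟩ - 0.8452i|011⟩ - 0.169i|100⟩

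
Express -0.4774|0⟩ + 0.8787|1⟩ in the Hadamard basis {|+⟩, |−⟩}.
0.2838|+⟩ - 0.9589|−⟩

With |ψ⟩ = α|0⟩ + β|1⟩, the Hadamard-basis coefficients are ⟨+|ψ⟩ = (α + β)/√2 and ⟨−|ψ⟩ = (α − β)/√2.
Here α = -0.4774, β = 0.8787: (α + β)/√2 = 0.2838, (α − β)/√2 = -0.9589.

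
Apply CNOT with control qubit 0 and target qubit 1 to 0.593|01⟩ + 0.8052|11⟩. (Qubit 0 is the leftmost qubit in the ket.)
0.593|01⟩ + 0.8052|10⟩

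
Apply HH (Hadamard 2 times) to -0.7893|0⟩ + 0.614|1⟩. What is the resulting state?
-0.7893|0⟩ + 0.614|1⟩

H² = I, so an even number of Hadamards cancels: H^2 = I and the state is unchanged.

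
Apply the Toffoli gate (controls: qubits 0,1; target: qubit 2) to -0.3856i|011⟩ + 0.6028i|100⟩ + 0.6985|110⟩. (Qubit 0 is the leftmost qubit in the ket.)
-0.3856i|011⟩ + 0.6028i|100⟩ + 0.6985|111⟩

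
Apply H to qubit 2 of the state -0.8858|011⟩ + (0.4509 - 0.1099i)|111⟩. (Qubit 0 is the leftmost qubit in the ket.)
-0.6264|010⟩ + 0.6264|011⟩ + (0.3188 - 0.07771i)|110⟩ + (-0.3188 + 0.07771i)|111⟩

H on qubit 2 mixes each pair of kets that differ only in qubit 2: amplitudes (a, b) of (|…0…⟩, |…1…⟩) become ((a + b)/√2, (a − b)/√2). Kets absent from the input have amplitude 0.
(|010⟩, |011⟩): (a, b) = (0, -0.8858) → (-0.6264, 0.6264)
(|110⟩, |111⟩): (a, b) = (0, (0.4509 - 0.1099i)) → ((0.3188 - 0.07771i), (-0.3188 + 0.07771i))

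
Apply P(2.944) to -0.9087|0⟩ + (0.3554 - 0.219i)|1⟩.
-0.9087|0⟩ + (-0.3055 + 0.2845i)|1⟩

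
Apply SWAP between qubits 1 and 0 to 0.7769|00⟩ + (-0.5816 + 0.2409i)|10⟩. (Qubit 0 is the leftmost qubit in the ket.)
0.7769|00⟩ + (-0.5816 + 0.2409i)|01⟩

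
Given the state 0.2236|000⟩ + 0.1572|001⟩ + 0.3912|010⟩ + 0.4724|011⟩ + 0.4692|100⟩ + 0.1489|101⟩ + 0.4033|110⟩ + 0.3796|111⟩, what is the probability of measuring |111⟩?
0.1441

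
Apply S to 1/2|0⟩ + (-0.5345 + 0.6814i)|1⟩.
1/2|0⟩ + (-0.6814 - 0.5345i)|1⟩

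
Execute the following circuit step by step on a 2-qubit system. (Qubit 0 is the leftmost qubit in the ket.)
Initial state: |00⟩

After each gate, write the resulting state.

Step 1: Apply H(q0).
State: 1/√2|00⟩ + 1/√2|10⟩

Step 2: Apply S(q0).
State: 1/√2|00⟩ + (1/√2)i|10⟩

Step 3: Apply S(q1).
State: 1/√2|00⟩ + (1/√2)i|10⟩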